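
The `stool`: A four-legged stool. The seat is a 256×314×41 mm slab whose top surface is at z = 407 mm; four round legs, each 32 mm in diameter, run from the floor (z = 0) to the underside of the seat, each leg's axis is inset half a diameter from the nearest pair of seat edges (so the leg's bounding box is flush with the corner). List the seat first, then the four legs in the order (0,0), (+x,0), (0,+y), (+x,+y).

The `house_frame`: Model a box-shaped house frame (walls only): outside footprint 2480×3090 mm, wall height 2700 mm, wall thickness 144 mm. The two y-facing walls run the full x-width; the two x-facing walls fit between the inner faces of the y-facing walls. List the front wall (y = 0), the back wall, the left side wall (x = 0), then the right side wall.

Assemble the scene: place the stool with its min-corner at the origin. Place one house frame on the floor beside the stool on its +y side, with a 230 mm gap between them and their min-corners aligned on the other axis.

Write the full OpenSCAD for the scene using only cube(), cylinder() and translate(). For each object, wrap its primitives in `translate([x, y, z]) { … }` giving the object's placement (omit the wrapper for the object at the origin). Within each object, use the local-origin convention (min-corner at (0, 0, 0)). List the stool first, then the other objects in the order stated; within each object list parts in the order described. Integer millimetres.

translate([0, 0, 366]) cube([256, 314, 41]);
translate([16, 16, 0]) cylinder(h = 366, r = 16);
translate([240, 16, 0]) cylinder(h = 366, r = 16);
translate([16, 298, 0]) cylinder(h = 366, r = 16);
translate([240, 298, 0]) cylinder(h = 366, r = 16);
translate([0, 544, 0]) {
  cube([2480, 144, 2700]);
  translate([0, 2946, 0]) cube([2480, 144, 2700]);
  translate([0, 144, 0]) cube([144, 2802, 2700]);
  translate([2336, 144, 0]) cube([144, 2802, 2700]);
}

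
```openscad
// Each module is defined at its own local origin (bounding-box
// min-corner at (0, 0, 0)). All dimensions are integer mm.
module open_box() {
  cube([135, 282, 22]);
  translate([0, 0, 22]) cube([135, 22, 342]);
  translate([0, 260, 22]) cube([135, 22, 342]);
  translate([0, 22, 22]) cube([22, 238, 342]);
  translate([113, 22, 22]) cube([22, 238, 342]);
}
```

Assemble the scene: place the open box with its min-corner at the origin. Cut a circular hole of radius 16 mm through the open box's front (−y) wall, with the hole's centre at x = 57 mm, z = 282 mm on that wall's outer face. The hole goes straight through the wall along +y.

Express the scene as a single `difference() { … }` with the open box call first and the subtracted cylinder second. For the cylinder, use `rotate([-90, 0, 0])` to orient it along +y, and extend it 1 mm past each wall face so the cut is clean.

difference() {
  open_box();
  translate([57, -1, 282]) rotate([-90, 0, 0]) cylinder(h = 24, r = 16);
}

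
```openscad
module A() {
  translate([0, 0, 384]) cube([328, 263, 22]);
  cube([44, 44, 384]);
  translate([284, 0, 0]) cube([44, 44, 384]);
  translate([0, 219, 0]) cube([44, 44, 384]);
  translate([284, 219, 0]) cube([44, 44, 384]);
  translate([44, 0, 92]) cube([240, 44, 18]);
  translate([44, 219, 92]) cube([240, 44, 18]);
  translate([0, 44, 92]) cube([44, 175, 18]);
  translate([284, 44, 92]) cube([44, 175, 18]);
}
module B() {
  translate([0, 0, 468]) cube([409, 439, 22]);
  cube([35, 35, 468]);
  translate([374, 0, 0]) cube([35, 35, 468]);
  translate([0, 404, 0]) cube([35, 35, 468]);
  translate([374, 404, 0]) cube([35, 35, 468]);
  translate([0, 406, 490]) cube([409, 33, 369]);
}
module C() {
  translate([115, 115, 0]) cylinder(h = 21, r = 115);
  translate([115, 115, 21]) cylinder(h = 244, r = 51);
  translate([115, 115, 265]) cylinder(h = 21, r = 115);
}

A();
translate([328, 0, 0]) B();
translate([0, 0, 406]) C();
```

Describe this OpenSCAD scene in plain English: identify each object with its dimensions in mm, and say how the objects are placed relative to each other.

A is a four-legged stool. The seat is 328×263 mm, 22 mm thick, top at z = 406 mm. It stands on four square legs, each 44×44 mm in cross-section, from z = 0 to the seat underside, each flush with a corner of the seat. Four stretchers, 44 mm wide and 18 mm tall, connect adjacent legs with their undersides at z = 92 mm, each running between the inner faces of the legs it joins and aligned with the legs' outer faces on the other axis.

B is a chair. The seat is a 409×439×22 mm slab with its top at z = 490 mm, on four 35×35 mm corner legs (flush with the seat edges, standing on z = 0). A flat backrest 33 mm thick, 369 mm tall, spans the full seat width and rises from the seat top along its +y edge, rear face flush with the rear of the seat.

C is a spool: two coaxial disc flanges of radius 115 mm and thickness 21 mm, joined by a core cylinder of radius 51 mm and height 244 mm. The lower flange rests on z = 0 and the three cylinders share a vertical axis.

The chair is against the stool's +x side, with their −y faces flush. The spool is on top of the stool.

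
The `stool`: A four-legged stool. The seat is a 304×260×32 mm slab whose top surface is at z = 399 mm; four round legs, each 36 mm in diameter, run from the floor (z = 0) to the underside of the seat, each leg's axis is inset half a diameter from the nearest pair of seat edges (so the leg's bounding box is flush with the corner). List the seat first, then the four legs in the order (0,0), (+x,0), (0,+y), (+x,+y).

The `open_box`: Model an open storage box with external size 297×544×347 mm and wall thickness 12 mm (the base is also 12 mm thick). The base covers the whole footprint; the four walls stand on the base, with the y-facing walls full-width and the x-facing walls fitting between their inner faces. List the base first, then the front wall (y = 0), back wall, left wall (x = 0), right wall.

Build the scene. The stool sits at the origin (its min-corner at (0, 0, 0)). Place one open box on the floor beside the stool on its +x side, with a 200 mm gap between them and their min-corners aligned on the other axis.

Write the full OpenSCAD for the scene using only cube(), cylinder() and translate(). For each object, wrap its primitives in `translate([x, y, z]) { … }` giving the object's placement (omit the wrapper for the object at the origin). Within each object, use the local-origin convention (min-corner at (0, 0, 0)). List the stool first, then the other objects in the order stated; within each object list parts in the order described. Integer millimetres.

translate([0, 0, 367]) cube([304, 260, 32]);
translate([18, 18, 0]) cylinder(h = 367, r = 18);
translate([286, 18, 0]) cylinder(h = 367, r = 18);
translate([18, 242, 0]) cylinder(h = 367, r = 18);
translate([286, 242, 0]) cylinder(h = 367, r = 18);
translate([504, 0, 0]) {
  cube([297, 544, 12]);
  translate([0, 0, 12]) cube([297, 12, 335]);
  translate([0, 532, 12]) cube([297, 12, 335]);
  translate([0, 12, 12]) cube([12, 520, 335]);
  translate([285, 12, 12]) cube([12, 520, 335]);
}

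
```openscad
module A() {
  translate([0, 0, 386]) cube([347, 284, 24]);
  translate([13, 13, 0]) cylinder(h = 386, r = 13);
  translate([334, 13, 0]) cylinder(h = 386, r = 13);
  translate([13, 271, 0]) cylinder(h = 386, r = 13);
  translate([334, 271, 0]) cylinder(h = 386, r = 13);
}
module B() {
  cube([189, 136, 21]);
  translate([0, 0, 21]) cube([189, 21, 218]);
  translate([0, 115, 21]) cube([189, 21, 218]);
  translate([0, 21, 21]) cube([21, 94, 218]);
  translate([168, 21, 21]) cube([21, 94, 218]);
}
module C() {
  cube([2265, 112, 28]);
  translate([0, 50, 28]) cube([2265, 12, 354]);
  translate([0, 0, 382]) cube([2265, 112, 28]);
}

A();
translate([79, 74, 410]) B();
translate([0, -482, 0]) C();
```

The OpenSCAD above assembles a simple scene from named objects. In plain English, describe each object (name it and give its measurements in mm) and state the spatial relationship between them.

A is a four-legged stool. The seat is a 347×284×24 mm slab whose top surface is at z = 410 mm; four round legs, each 26 mm in diameter, run from the floor (z = 0) to the underside of the seat, each leg's axis is inset half a diameter from the nearest pair of seat edges (so the leg's bounding box is flush with the corner).

B is an open storage box with external size 189×136×239 mm and wall thickness 21 mm (the base is also 21 mm thick). The base covers the whole footprint; the four walls stand on the base, with the y-facing walls full-width and the x-facing walls fitting between their inner faces.

C is an I-beam lying along x, 2265 mm long. Overall section height 410 mm. Two flanges 112 mm wide (y) and 28 mm thick, one on the floor and one at the top; a web 12 mm thick runs between them, centred on the flange width.

The open box is on top of the stool, centred. The I-beam is on the floor beside the stool on its −y side.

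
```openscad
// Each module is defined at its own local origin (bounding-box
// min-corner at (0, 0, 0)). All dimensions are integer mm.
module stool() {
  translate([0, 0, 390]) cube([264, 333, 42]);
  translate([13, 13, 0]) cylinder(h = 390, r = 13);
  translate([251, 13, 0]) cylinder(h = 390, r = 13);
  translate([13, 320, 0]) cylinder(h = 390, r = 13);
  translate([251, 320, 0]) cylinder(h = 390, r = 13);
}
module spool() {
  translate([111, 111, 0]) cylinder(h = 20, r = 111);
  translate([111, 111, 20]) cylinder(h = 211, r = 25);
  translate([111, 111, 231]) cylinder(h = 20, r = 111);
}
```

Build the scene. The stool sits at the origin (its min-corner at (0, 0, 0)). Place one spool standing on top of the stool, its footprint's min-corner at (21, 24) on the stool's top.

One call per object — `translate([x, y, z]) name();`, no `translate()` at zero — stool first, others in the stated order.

stool();
translate([21, 24, 432]) spool();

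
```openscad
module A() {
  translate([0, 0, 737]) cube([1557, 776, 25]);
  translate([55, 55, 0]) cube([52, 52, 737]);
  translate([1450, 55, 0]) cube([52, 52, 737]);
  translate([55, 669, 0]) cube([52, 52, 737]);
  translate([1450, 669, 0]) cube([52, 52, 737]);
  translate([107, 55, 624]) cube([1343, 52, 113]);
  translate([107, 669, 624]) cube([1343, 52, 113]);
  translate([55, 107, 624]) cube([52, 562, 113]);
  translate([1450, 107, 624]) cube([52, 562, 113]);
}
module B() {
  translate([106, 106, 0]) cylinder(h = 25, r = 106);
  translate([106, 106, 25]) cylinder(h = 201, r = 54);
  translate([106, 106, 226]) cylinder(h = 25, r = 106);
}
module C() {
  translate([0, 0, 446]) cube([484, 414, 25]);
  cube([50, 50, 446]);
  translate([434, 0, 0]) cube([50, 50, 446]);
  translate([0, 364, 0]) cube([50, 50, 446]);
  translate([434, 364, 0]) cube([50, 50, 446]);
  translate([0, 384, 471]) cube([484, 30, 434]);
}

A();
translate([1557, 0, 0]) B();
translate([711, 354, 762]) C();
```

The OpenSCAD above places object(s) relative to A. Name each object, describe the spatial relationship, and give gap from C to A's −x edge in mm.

The chair's min-x is at 711; the table's min-x is 0; gap = 711 mm.

A is a table. B is a spool. C is a chair. The spool is against the table's +x side, with their −y faces flush. The chair is on top of the table. The gap from the chair to the table's −x edge is 711 mm.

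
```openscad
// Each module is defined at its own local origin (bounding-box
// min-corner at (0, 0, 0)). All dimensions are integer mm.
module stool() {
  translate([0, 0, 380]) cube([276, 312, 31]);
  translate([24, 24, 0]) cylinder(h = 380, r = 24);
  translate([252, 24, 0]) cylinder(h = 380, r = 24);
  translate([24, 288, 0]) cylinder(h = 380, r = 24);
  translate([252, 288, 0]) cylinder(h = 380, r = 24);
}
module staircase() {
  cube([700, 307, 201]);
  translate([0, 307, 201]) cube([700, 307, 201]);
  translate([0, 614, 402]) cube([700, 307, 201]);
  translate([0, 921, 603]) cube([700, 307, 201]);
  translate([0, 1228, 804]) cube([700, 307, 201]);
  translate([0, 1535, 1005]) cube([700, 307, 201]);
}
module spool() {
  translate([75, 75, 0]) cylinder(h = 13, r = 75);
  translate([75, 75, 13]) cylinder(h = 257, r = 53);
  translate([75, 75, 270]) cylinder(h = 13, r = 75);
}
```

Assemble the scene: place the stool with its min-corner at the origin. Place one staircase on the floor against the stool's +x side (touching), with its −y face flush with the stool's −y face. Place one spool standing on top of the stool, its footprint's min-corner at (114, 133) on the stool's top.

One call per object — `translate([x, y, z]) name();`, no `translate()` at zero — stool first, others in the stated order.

stool();
translate([276, 0, 0]) staircase();
translate([114, 133, 411]) spool();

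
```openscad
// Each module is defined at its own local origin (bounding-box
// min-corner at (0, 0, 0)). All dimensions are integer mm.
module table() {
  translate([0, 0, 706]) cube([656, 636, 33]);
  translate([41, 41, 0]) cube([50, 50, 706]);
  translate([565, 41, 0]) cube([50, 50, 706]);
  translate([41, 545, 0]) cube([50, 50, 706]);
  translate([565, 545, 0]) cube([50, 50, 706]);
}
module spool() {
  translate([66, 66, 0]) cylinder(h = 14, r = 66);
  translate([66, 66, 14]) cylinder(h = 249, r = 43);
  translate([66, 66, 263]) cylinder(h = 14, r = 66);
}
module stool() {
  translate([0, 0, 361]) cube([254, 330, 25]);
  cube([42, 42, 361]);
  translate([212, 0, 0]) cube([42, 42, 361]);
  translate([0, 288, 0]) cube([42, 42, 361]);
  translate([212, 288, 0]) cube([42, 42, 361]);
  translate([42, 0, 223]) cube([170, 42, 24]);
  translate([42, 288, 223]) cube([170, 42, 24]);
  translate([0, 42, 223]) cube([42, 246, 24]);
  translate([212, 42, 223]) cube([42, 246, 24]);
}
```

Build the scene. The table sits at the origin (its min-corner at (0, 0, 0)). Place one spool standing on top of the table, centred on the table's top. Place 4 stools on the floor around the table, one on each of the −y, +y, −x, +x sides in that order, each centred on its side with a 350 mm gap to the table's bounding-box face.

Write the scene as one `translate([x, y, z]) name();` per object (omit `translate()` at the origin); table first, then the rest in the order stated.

table();
translate([262, 252, 739]) spool();
translate([201, -680, 0]) stool();
translate([201, 986, 0]) stool();
translate([-604, 153, 0]) stool();
translate([1006, 153, 0]) stool();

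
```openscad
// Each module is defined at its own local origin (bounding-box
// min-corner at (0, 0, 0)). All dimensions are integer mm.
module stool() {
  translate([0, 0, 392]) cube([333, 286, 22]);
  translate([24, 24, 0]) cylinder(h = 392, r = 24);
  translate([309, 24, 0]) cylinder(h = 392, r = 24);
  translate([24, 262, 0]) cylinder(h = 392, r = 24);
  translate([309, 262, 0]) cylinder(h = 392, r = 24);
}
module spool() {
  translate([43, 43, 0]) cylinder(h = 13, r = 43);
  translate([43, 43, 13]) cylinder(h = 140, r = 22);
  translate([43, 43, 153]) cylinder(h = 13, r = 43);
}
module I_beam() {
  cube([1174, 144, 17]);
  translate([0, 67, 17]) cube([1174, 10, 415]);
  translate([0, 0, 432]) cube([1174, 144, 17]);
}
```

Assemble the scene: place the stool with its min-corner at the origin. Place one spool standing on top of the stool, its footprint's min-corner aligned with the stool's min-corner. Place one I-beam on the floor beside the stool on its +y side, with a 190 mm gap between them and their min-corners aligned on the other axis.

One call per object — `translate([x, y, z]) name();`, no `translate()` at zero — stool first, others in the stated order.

stool();
translate([0, 0, 414]) spool();
translate([0, 476, 0]) I_beam();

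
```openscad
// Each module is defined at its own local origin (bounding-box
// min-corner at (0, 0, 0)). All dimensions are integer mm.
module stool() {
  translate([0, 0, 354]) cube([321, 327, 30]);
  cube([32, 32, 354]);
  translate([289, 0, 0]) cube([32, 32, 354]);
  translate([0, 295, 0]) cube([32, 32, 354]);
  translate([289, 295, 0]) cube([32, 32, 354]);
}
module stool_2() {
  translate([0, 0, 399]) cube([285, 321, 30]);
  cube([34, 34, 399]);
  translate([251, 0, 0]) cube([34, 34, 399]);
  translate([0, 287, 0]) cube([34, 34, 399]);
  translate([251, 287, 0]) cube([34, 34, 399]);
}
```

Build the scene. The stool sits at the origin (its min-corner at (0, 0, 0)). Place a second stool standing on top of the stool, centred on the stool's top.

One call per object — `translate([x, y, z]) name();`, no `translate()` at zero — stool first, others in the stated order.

stool();
translate([18, 3, 384]) stool_2();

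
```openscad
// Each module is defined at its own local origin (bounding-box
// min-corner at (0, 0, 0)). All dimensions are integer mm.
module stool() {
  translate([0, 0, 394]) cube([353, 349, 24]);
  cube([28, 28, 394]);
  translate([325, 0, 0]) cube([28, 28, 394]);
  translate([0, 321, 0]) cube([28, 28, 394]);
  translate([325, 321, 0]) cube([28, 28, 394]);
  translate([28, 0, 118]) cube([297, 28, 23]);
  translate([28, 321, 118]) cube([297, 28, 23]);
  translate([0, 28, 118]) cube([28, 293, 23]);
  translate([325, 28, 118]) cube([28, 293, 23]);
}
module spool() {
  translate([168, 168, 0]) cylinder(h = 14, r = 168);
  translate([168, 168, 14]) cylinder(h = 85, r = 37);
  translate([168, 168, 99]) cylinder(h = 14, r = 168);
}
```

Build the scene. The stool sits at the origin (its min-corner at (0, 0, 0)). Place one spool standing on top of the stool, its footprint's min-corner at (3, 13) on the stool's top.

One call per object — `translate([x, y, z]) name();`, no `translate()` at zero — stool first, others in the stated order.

stool();
translate([3, 13, 418]) spool();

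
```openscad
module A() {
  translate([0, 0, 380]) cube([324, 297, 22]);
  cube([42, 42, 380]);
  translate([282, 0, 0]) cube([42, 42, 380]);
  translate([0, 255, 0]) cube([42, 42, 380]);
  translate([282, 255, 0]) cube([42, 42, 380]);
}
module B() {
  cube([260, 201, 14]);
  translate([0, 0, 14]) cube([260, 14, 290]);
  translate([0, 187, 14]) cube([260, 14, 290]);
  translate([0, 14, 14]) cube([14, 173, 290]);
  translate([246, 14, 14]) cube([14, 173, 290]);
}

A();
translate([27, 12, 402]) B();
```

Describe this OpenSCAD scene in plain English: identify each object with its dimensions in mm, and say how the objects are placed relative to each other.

A is a four-legged stool. The seat is 324×297 mm, 22 mm thick, top at z = 402 mm. It stands on four square legs, each 42×42 mm in cross-section, from z = 0 to the seat underside, each flush with a corner of the seat.

B is an open-topped rectangular box: outside dimensions 260×201×304 mm, with a uniform wall and base thickness of 14 mm. The base is a full 260×201 slab on the floor; four walls sit on top of the base. The front and back walls (the −y and +y sides) span the full width; the two side walls fit between them.

The open box is on top of the stool.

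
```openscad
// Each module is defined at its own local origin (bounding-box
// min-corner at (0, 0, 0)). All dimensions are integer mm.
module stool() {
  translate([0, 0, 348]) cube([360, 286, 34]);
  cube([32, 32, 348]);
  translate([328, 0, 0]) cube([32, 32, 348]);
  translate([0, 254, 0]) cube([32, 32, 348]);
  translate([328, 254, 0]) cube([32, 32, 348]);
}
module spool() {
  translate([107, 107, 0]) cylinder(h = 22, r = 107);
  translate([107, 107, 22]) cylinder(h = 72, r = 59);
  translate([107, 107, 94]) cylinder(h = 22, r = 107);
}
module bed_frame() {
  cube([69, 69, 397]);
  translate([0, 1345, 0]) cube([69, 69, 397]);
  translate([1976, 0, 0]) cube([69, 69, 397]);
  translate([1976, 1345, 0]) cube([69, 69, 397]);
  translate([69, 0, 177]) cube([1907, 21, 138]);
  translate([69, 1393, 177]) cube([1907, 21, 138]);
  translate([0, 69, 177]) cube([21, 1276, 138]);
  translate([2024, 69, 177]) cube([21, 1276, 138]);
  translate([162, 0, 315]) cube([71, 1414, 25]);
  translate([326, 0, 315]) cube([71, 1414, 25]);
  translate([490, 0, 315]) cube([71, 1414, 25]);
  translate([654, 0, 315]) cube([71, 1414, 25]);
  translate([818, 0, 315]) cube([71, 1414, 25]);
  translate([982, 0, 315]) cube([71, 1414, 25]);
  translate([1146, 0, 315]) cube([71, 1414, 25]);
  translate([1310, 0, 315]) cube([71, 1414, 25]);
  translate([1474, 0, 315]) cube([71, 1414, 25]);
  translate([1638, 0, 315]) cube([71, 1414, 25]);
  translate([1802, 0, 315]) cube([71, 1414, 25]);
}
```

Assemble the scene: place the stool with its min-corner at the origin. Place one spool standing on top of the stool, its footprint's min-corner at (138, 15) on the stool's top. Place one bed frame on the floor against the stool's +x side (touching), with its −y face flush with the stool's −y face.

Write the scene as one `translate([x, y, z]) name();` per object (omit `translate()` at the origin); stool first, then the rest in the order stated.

stool();
translate([138, 15, 382]) spool();
translate([360, 0, 0]) bed_frame();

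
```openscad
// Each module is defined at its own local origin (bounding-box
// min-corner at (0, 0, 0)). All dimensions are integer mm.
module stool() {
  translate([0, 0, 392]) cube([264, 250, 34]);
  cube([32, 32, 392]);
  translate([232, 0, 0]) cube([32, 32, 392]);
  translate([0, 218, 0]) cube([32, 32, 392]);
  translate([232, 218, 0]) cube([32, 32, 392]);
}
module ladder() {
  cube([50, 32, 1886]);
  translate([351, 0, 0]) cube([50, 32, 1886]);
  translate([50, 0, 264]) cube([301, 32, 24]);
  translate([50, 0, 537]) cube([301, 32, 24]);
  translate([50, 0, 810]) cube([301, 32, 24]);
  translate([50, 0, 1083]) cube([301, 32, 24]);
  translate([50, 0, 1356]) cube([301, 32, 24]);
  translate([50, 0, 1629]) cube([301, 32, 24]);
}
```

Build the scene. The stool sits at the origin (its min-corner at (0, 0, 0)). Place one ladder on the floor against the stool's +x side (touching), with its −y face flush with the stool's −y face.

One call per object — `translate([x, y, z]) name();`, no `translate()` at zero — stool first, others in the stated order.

stool();
translate([264, 0, 0]) ladder();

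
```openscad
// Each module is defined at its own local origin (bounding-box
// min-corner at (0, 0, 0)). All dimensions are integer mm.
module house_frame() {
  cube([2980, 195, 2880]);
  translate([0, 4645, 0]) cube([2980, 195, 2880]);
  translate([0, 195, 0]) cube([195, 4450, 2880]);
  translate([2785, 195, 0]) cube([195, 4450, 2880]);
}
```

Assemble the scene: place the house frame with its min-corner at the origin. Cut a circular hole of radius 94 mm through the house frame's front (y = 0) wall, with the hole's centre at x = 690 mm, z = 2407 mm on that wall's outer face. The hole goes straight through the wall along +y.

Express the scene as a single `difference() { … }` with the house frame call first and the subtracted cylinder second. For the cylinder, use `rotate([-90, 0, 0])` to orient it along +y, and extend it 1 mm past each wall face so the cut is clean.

difference() {
  house_frame();
  translate([690, -1, 2407]) rotate([-90, 0, 0]) cylinder(h = 197, r = 94);
}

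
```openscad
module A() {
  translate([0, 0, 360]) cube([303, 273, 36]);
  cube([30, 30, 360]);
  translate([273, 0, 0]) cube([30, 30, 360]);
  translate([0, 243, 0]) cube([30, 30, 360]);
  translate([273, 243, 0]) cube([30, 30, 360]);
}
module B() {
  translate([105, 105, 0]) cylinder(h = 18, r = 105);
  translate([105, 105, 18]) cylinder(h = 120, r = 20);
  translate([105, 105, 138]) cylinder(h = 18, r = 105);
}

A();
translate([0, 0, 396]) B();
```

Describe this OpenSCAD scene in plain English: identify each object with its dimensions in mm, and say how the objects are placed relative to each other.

A is a simple wooden stool: a rectangular seat 303 mm (x) by 273 mm (y), 36 mm thick, top face at z = 396 mm, on four square legs, each 30×30 mm in cross-section. The legs rest on z = 0, each flush with a corner of the seat.

B is a spool: two coaxial disc flanges of radius 105 mm and thickness 18 mm, joined by a core cylinder of radius 20 mm and height 120 mm. The lower flange rests on z = 0 and the three cylinders share a vertical axis.

The spool is on top of the stool.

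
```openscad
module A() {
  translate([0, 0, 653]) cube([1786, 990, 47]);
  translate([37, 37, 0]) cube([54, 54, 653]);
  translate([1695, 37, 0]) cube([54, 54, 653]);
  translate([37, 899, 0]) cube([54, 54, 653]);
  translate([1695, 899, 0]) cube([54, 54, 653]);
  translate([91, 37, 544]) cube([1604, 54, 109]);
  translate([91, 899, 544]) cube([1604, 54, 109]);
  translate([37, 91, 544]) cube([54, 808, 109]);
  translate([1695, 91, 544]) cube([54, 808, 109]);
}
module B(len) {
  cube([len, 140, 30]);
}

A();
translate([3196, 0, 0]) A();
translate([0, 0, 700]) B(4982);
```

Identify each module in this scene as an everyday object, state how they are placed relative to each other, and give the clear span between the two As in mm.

A is a table. B is a beam. A beam spans the tops of two tables. The clear span between the two tables is 1410 mm.

Second table starts at x = 3196; first ends at x = 1786; clear span = 3196 − 1786 = 1410 mm.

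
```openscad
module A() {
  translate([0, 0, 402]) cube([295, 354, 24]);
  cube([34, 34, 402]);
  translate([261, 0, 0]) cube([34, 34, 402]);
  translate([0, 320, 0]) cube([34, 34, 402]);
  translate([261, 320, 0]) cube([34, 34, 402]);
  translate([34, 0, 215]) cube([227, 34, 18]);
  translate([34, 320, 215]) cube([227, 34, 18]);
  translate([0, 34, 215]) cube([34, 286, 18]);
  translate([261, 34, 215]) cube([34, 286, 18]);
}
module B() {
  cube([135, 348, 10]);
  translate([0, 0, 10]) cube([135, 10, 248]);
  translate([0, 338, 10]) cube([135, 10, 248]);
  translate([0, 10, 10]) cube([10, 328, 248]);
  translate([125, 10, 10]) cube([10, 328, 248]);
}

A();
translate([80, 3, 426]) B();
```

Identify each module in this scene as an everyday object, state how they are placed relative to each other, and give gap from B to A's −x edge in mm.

The open box's min-x is at 80; the stool's min-x is 0; gap = 80 mm.

A is a stool. B is an open box. The open box is on top of the stool, centred. The gap from the open box to the stool's −x edge is 80 mm.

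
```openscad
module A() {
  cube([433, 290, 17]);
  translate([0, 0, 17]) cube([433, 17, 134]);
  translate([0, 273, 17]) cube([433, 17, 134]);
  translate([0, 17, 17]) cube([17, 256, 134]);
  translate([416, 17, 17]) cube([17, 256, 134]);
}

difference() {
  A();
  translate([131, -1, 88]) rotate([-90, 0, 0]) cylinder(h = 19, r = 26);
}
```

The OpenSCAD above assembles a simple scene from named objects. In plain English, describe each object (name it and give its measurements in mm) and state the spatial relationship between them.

A is an open storage box with external size 433×290×151 mm and wall thickness 17 mm (the base is also 17 mm thick). The base covers the whole footprint; the four walls stand on the base, with the y-facing walls full-width and the x-facing walls fitting between their inner faces.

The open box has a circular hole of radius 26 mm through its front wall, centred at (x = 131, z = 88).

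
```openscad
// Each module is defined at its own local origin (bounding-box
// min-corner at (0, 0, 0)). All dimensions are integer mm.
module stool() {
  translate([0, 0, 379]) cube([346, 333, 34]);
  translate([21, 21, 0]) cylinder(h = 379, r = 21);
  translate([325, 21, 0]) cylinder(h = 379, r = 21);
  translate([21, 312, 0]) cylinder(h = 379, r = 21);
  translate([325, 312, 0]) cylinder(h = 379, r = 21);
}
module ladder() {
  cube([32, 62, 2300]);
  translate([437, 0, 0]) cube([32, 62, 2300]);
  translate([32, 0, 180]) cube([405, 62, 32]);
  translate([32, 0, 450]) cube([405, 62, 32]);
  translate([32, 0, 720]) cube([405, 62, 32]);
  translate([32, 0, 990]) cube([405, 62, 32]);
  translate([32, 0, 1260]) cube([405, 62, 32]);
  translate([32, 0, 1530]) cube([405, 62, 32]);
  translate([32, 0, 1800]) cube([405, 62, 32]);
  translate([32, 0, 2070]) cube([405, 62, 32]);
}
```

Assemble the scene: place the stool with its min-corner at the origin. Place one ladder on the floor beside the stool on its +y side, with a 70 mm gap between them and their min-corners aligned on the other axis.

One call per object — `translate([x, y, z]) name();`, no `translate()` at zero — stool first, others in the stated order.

stool();
translate([0, 403, 0]) ladder();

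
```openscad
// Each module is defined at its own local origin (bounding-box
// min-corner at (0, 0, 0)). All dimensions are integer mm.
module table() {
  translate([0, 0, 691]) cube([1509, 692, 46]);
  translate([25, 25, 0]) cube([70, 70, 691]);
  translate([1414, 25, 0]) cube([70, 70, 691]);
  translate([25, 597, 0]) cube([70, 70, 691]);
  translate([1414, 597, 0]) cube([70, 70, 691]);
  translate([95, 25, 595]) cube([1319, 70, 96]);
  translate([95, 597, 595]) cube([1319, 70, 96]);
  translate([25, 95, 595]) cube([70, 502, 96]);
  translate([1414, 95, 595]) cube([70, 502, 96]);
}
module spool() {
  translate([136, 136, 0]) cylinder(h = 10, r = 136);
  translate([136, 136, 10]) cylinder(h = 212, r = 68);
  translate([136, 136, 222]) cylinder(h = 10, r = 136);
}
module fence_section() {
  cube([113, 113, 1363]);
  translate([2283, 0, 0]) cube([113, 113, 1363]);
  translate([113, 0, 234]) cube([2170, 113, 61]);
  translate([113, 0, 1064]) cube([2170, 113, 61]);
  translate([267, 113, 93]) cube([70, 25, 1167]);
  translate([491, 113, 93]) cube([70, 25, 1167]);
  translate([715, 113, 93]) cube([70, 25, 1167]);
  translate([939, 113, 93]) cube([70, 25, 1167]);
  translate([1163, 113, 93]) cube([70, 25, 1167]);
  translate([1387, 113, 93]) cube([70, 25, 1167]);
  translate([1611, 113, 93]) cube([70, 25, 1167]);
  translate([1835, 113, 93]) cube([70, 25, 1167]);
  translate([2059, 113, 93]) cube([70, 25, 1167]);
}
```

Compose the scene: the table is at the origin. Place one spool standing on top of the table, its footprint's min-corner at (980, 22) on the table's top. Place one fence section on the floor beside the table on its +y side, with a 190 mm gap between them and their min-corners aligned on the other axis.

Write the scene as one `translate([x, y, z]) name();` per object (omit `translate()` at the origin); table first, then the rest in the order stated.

table();
translate([980, 22, 737]) spool();
translate([0, 882, 0]) fence_section();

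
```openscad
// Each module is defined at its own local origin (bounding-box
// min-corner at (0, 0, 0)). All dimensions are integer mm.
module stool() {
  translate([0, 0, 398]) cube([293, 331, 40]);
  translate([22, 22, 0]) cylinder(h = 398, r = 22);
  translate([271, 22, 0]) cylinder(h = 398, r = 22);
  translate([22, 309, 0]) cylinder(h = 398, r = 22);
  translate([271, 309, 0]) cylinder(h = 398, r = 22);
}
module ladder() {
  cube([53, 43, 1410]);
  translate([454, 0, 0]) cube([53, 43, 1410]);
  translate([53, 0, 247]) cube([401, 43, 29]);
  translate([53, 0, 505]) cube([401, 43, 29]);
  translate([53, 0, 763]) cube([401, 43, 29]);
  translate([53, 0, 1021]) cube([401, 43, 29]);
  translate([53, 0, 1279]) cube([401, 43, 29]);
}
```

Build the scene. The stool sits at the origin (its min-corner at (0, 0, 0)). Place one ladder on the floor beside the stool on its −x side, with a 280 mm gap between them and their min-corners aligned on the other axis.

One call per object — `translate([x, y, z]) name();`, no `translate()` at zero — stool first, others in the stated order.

stool();
translate([-787, 0, 0]) ladder();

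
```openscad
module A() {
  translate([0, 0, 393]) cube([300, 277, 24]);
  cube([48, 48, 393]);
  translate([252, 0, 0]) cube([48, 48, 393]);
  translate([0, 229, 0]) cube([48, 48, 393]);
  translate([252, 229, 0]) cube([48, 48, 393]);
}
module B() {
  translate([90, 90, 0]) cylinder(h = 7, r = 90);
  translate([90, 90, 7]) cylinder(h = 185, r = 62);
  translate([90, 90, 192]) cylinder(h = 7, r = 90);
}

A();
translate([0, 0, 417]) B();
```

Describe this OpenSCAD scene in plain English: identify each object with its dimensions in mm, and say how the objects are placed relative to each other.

A is a four-legged stool. The seat is a 300×277×24 mm slab whose top surface is at z = 417 mm; four square legs, each 48×48 mm in cross-section, run from the floor (z = 0) to the underside of the seat, each flush with a corner of the seat.

B is a spool: two coaxial disc flanges of radius 90 mm and thickness 7 mm, joined by a core cylinder of radius 62 mm and height 185 mm. The lower flange rests on z = 0 and the three cylinders share a vertical axis.

The spool is on top of the stool.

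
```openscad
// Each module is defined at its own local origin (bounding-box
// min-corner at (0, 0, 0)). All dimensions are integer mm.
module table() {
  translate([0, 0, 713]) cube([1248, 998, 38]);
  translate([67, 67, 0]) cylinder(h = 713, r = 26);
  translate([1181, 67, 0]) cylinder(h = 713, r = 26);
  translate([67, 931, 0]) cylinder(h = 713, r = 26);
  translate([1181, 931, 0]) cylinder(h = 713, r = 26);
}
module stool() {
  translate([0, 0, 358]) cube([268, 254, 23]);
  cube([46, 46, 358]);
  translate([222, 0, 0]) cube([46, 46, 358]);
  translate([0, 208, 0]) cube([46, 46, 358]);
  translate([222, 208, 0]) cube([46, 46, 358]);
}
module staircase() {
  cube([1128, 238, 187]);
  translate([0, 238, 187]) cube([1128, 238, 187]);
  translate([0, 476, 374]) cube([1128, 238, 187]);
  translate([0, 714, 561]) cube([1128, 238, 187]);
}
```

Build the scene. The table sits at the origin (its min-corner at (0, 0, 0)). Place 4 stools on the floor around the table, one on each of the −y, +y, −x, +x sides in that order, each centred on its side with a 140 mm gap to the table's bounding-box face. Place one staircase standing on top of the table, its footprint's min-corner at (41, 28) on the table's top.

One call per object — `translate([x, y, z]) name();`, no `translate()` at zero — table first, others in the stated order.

table();
translate([490, -394, 0]) stool();
translate([490, 1138, 0]) stool();
translate([-408, 372, 0]) stool();
translate([1388, 372, 0]) stool();
translate([41, 28, 751]) staircase();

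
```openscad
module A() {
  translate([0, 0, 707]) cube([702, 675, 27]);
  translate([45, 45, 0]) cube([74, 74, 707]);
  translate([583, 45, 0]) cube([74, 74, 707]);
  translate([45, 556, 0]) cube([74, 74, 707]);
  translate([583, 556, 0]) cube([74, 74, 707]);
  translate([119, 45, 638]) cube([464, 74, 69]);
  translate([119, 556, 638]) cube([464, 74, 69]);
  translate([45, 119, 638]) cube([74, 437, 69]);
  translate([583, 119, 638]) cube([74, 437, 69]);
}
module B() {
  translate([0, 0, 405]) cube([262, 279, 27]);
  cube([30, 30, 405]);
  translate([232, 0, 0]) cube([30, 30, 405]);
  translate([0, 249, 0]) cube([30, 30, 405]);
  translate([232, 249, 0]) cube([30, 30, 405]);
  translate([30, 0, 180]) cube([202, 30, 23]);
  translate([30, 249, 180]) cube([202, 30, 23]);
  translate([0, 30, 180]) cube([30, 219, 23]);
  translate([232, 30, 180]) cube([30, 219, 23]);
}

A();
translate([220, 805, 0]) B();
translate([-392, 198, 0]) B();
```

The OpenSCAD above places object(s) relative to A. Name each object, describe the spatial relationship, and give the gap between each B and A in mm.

A is a table. B is a stool. Two stools sit around the table at the +y, −x sides. The gap between each stool and the table is 130 mm.

Each stool's nearest face is 130 mm from the table's bounding box.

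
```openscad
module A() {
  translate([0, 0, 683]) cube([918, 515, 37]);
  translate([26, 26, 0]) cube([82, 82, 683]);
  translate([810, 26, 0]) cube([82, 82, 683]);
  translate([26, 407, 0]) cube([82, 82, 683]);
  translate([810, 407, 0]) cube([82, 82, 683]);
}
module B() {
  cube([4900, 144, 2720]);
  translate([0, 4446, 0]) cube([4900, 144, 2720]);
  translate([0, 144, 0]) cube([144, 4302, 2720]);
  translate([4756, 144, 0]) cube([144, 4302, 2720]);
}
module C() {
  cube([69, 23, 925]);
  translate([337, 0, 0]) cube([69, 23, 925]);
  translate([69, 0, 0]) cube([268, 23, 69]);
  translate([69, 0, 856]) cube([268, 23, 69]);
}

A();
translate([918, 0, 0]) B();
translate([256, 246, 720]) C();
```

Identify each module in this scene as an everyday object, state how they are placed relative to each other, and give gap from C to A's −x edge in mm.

A is a table. B is a house frame. C is a picture frame. The house frame is against the table's +x side, with their −y faces flush. The picture frame is on top of the table, centred. The gap from the picture frame to the table's −x edge is 256 mm.

The picture frame's min-x is at 256; the table's min-x is 0; gap = 256 mm.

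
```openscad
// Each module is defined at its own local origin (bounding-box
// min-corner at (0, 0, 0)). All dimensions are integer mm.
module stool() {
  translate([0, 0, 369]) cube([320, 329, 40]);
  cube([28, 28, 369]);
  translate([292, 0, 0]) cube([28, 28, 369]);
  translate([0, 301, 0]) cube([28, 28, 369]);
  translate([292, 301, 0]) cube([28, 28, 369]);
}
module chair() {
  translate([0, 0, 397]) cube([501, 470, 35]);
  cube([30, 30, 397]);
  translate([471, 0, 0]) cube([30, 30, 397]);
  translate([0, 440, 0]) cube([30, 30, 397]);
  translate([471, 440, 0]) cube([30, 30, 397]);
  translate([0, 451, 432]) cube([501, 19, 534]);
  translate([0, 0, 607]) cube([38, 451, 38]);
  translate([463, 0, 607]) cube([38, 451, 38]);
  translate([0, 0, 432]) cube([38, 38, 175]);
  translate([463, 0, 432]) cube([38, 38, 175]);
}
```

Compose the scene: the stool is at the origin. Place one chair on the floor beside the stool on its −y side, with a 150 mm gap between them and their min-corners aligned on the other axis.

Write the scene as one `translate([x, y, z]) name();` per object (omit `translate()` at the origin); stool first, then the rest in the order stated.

stool();
translate([0, -620, 0]) chair();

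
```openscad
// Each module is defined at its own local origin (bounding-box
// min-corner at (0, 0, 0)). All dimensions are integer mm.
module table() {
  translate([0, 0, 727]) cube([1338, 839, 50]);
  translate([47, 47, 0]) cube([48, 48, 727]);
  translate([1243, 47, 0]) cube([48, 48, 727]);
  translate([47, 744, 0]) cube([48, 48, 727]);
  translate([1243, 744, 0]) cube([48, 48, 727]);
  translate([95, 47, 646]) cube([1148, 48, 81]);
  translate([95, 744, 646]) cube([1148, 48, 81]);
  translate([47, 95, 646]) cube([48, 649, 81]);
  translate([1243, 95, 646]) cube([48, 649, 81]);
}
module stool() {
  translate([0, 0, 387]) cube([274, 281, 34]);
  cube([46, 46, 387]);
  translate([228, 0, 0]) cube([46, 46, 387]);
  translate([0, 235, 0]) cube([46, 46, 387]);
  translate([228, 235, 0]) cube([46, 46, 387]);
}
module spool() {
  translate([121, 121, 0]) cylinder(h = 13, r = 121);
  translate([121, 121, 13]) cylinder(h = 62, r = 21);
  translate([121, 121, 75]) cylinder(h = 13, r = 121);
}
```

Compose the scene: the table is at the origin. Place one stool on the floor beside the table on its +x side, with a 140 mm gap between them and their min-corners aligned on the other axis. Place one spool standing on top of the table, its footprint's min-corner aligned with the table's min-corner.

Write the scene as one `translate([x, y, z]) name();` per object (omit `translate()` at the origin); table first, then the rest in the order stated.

table();
translate([1478, 0, 0]) stool();
translate([0, 0, 777]) spool();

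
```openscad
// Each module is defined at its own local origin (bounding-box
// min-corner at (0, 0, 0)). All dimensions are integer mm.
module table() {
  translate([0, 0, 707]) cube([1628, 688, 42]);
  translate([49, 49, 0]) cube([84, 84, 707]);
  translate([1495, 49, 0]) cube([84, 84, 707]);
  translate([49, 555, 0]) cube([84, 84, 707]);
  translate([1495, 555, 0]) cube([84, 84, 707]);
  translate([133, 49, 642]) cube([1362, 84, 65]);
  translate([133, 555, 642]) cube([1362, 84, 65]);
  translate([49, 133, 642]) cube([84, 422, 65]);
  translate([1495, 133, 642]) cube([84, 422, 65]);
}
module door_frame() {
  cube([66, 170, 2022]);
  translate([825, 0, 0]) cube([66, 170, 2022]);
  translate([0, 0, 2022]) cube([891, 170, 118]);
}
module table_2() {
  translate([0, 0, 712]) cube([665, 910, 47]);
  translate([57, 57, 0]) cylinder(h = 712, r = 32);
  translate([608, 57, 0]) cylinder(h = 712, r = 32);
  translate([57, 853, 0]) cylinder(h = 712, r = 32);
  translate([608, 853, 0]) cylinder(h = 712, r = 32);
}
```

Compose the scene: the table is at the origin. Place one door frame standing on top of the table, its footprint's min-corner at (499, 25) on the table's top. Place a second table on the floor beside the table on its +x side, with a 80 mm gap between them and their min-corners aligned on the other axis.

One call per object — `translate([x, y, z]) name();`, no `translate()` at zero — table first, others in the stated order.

table();
translate([499, 25, 749]) door_frame();
translate([1708, 0, 0]) table_2();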